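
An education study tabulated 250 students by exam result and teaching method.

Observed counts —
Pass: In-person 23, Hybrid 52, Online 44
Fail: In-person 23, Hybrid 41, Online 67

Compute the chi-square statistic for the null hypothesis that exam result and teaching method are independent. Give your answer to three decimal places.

Row totals: 119, 131. Column totals: 46, 93, 111. Grand total N = 250.
Expected counts (row total × column total / N):
  Pass, In-person: 119×46/250 = 21.8960
  Pass, Hybrid: 119×93/250 = 44.2680
  Pass, Online: 119×111/250 = 52.8360
  Fail, In-person: 131×46/250 = 24.1040
  Fail, Hybrid: 131×93/250 = 48.7320
  Fail, Online: 131×111/250 = 58.1640
Contributions (O − E)²/E:
  (23 − 21.8960)²/21.8960 = 0.0557
  (52 − 44.2680)²/44.2680 = 1.3505
  (44 − 52.8360)²/52.8360 = 1.4777
  (23 − 24.1040)²/24.1040 = 0.0506
  (41 − 48.7320)²/48.7320 = 1.2268
  (67 − 58.1640)²/58.1640 = 1.3423
χ² = 0.0557 + 1.3505 + 1.4777 + 0.0506 + 1.2268 + 1.3423 = 5.504

5.504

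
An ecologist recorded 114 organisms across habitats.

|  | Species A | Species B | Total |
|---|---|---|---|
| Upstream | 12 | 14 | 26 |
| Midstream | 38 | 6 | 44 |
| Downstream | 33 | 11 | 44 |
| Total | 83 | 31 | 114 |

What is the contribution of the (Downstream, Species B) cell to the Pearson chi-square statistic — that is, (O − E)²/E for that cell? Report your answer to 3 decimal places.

Row total (Downstream) = 44; column total (Species B) = 31; N = 114.
Expected count E = 44 × 31 / 114 = 11.9649.
Contribution = (O − E)²/E = (11 − 11.9649)² / 11.9649 = 0.078.

0.078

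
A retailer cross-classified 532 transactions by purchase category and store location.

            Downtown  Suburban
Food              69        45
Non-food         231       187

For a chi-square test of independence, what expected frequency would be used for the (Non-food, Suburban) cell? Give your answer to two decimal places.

Row total (Non-food) = 418; column total (Suburban) = 232; grand total N = 532.
Expected count = (row total × column total) / N = 418 × 232 / 532 = 182.29.

182.29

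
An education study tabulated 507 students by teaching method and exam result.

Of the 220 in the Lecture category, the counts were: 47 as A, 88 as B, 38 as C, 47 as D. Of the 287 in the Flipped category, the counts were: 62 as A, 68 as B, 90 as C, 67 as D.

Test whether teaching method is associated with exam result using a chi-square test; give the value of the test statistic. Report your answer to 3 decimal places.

20.771

Row totals: 220, 287. Column totals: 109, 156, 128, 114. Grand total N = 507.
Expected counts (row total × column total / N):
  Lecture, A: 220×109/507 = 47.2978
  Lecture, B: 220×156/507 = 67.6923
  Lecture, C: 220×128/507 = 55.5424
  Lecture, D: 220×114/507 = 49.4675
  Flipped, A: 287×109/507 = 61.7022
  Flipped, B: 287×156/507 = 88.3077
  Flipped, C: 287×128/507 = 72.4576
  Flipped, D: 287×114/507 = 64.5325
Contributions (O − E)²/E:
  (47 − 47.2978)²/47.2978 = 0.0019
  (88 − 67.6923)²/67.6923 = 6.0923
  (38 − 55.5424)²/55.5424 = 5.5406
  (47 − 49.4675)²/49.4675 = 0.1231
  (62 − 61.7022)²/61.7022 = 0.0014
  (68 − 88.3077)²/88.3077 = 4.6701
  (90 − 72.4576)²/72.4576 = 4.2471
  (67 − 64.5325)²/64.5325 = 0.0943
χ² = 0.0019 + 6.0923 + 5.5406 + 0.1231 + 0.0014 + 4.6701 + 4.2471 + 0.0943 = 20.771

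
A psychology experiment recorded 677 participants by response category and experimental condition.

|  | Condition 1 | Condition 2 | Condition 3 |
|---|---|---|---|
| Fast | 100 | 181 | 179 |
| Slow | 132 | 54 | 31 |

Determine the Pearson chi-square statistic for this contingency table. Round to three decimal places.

103.460

Row totals: 460, 217. Column totals: 232, 235, 210. Grand total N = 677.
Expected counts (row total × column total / N):
  Fast, Condition 1: 460×232/677 = 157.6366
  Fast, Condition 2: 460×235/677 = 159.6750
  Fast, Condition 3: 460×210/677 = 142.6883
  Slow, Condition 1: 217×232/677 = 74.3634
  Slow, Condition 2: 217×235/677 = 75.3250
  Slow, Condition 3: 217×210/677 = 67.3117
Contributions (O − E)²/E:
  (100 − 157.6366)²/157.6366 = 21.0736
  (181 − 159.6750)²/159.6750 = 2.8480
  (179 − 142.6883)²/142.6883 = 9.2407
  (132 − 74.3634)²/74.3634 = 44.6722
  (54 − 75.3250)²/75.3250 = 6.0372
  (31 − 67.3117)²/67.3117 = 19.5886
χ² = 21.0736 + 2.8480 + 9.2407 + 44.6722 + 6.0372 + 19.5886 = 103.460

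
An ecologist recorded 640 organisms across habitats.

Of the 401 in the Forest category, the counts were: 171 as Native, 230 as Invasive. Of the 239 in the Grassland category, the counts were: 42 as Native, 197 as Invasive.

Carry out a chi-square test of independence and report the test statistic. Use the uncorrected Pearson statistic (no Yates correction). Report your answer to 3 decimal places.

Row totals: 401, 239. Column totals: 213, 427. Grand total N = 640.
Expected counts (row total × column total / N):
  Forest, Native: 401×213/640 = 133.4578
  Forest, Invasive: 401×427/640 = 267.5422
  Grassland, Native: 239×213/640 = 79.5422
  Grassland, Invasive: 239×427/640 = 159.4578
Contributions (O − E)²/E:
  (171 − 133.4578)²/133.4578 = 10.5608
  (230 − 267.5422)²/267.5422 = 5.2680
  (42 − 79.5422)²/79.5422 = 17.7191
  (197 − 159.4578)²/159.4578 = 8.8388
χ² = 10.5608 + 5.2680 + 17.7191 + 8.8388 = 42.387

42.387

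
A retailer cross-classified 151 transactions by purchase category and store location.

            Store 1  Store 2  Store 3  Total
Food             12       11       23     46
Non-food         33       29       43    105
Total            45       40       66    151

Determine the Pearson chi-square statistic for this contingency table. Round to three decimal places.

Grand total N = 151.
Expected counts (row total × column total / N):
  Food, Store 1: 46×45/151 = 13.7086
  Food, Store 2: 46×40/151 = 12.1854
  Food, Store 3: 46×66/151 = 20.1060
  Non-food, Store 1: 105×45/151 = 31.2914
  Non-food, Store 2: 105×40/151 = 27.8146
  Non-food, Store 3: 105×66/151 = 45.8940
Contributions (O − E)²/E:
  (12 − 13.7086)²/13.7086 = 0.2130
  (11 − 12.1854)²/12.1854 = 0.1153
  (23 − 20.1060)²/20.1060 = 0.4166
  (33 − 31.2914)²/31.2914 = 0.0933
  (29 − 27.8146)²/27.8146 = 0.0505
  (43 − 45.8940)²/45.8940 = 0.1825
χ² = 0.2130 + 0.1153 + 0.4166 + 0.0933 + 0.0505 + 0.1825 = 1.071

1.071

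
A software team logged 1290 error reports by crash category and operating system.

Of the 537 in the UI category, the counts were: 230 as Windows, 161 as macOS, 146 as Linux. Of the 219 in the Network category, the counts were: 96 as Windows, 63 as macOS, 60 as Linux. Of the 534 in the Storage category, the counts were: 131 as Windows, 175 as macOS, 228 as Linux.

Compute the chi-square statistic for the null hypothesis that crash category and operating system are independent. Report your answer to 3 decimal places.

Row totals: 537, 219, 534. Column totals: 457, 399, 434. Grand total N = 1290.
Expected counts (row total × column total / N):
  UI, Windows: 537×457/1290 = 190.2395
  UI, macOS: 537×399/1290 = 166.0953
  UI, Linux: 537×434/1290 = 180.6651
  Network, Windows: 219×457/1290 = 77.5837
  Network, macOS: 219×399/1290 = 67.7372
  Network, Linux: 219×434/1290 = 73.6791
  Storage, Windows: 534×457/1290 = 189.1767
  Storage, macOS: 534×399/1290 = 165.1674
  Storage, Linux: 534×434/1290 = 179.6558
Contributions (O − E)²/E:
  (230 − 190.2395)²/190.2395 = 8.3100
  (161 − 166.0953)²/166.0953 = 0.1563
  (146 − 180.6651)²/180.6651 = 6.6514
  (96 − 77.5837)²/77.5837 = 4.3715
  (63 − 67.7372)²/67.7372 = 0.3313
  (60 − 73.6791)²/73.6791 = 2.5396
  (131 − 189.1767)²/189.1767 = 17.8908
  (175 − 165.1674)²/165.1674 = 0.5853
  (228 − 179.6558)²/179.6558 = 13.0091
χ² = 8.3100 + 0.1563 + 6.6514 + 4.3715 + 0.3313 + 2.5396 + 17.8908 + 0.5853 + 13.0091 = 53.845

53.845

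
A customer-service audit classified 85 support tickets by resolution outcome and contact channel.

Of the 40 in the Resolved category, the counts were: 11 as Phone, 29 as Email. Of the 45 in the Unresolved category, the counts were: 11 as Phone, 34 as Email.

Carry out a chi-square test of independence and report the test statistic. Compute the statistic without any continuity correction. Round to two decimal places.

0.10

Row totals: 40, 45. Column totals: 22, 63. Grand total N = 85.
Expected counts (row total × column total / N):
  Resolved, Phone: 40×22/85 = 10.353
  Resolved, Email: 40×63/85 = 29.647
  Unresolved, Phone: 45×22/85 = 11.647
  Unresolved, Email: 45×63/85 = 33.353
Contributions (O − E)²/E:
  (11 − 10.353)²/10.353 = 0.0404
  (29 − 29.647)²/29.647 = 0.0141
  (11 − 11.647)²/11.647 = 0.0359
  (34 − 33.353)²/33.353 = 0.0126
χ² = 0.0404 + 0.0141 + 0.0359 + 0.0126 = 0.10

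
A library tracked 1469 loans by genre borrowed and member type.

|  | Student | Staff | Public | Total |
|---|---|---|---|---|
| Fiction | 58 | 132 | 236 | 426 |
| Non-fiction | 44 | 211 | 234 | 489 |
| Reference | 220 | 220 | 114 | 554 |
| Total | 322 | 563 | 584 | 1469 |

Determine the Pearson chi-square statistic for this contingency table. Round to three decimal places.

225.430

Grand total N = 1469.
Expected counts (row total × column total / N):
  Fiction, Student: 426×322/1469 = 93.3778
  Fiction, Staff: 426×563/1469 = 163.2662
  Fiction, Public: 426×584/1469 = 169.3560
  Non-fiction, Student: 489×322/1469 = 107.1872
  Non-fiction, Staff: 489×563/1469 = 187.4112
  Non-fiction, Public: 489×584/1469 = 194.4016
  Reference, Student: 554×322/1469 = 121.4350
  Reference, Staff: 554×563/1469 = 212.3227
  Reference, Public: 554×584/1469 = 220.2423
Contributions (O − E)²/E:
  (58 − 93.3778)²/93.3778 = 13.4035
  (132 − 163.2662)²/163.2662 = 5.9876
  (236 − 169.3560)²/169.3560 = 26.2254
  (44 − 107.1872)²/107.1872 = 37.2491
  (211 − 187.4112)²/187.4112 = 2.9690
  (234 − 194.4016)²/194.4016 = 8.0659
  (220 − 121.4350)²/121.4350 = 80.0021
  (220 − 212.3227)²/212.3227 = 0.2776
  (114 − 220.2423)²/220.2423 = 51.2500
χ² = 13.4035 + 5.9876 + 26.2254 + 37.2491 + 2.9690 + 8.0659 + 80.0021 + 0.2776 + 51.2500 = 225.430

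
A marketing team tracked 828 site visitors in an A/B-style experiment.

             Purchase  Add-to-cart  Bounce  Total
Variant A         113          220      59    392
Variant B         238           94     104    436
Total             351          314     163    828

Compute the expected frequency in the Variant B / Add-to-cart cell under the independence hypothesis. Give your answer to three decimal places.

165.343

Row total (Variant B) = 436; column total (Add-to-cart) = 314; grand total N = 828.
Expected count = (row total × column total) / N = 436 × 314 / 828 = 165.343.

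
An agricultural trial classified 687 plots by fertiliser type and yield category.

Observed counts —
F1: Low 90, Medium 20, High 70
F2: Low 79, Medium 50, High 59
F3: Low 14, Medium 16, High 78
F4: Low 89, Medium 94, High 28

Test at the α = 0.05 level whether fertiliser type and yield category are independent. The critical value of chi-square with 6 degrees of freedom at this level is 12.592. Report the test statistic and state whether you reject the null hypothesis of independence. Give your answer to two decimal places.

147.28; reject H₀

Row totals: 180, 188, 108, 211. Column totals: 272, 180, 235. Grand total N = 687.
Expected counts (row total × column total / N):
  F1, Low: 180×272/687 = 71.266
  F1, Medium: 180×180/687 = 47.162
  F1, High: 180×235/687 = 61.572
  F2, Low: 188×272/687 = 74.434
  F2, Medium: 188×180/687 = 49.258
  F2, High: 188×235/687 = 64.309
  F3, Low: 108×272/687 = 42.760
  F3, Medium: 108×180/687 = 28.297
  F3, High: 108×235/687 = 36.943
  F4, Low: 211×272/687 = 83.540
  F4, Medium: 211×180/687 = 55.284
  F4, High: 211×235/687 = 72.176
Contributions (O − E)²/E:
  (90 − 71.266)²/71.266 = 4.9247
  (20 − 47.162)²/47.162 = 15.6434
  (70 − 61.572)²/61.572 = 1.1536
  (79 − 74.434)²/74.434 = 0.2801
  (50 − 49.258)²/49.258 = 0.0112
  (59 − 64.309)²/64.309 = 0.4383
  (14 − 42.760)²/42.760 = 19.3437
  (16 − 28.297)²/28.297 = 5.3439
  (78 − 36.943)²/36.943 = 45.6291
  (89 − 83.540)²/83.540 = 0.3569
  (94 − 55.284)²/55.284 = 27.1132
  (28 − 72.176)²/72.176 = 27.0383
χ² = 4.9247 + 15.6434 + 1.1536 + 0.2801 + 0.0112 + 0.4383 + 19.3437 + 5.3439 + 45.6291 + 0.3569 + 27.1132 + 27.0383 = 147.28
df = (4−1)(3−1) = 6. Since 147.28 > 12.592, reject the null hypothesis of independence at α = 0.05.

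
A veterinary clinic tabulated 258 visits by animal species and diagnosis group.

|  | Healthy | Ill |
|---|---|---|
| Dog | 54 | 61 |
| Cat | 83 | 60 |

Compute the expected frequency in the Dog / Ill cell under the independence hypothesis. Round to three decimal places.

53.934

Row total (Dog) = 115; column total (Ill) = 121; grand total N = 258.
Expected count = (row total × column total) / N = 115 × 121 / 258 = 53.934.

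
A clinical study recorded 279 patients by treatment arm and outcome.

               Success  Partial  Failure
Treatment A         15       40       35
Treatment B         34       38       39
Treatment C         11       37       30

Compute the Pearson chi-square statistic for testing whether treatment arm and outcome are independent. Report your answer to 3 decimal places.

9.767

Row totals: 90, 111, 78. Column totals: 60, 115, 104. Grand total N = 279.
Expected counts (row total × column total / N):
  Treatment A, Success: 90×60/279 = 19.3548
  Treatment A, Partial: 90×115/279 = 37.0968
  Treatment A, Failure: 90×104/279 = 33.5484
  Treatment B, Success: 111×60/279 = 23.8710
  Treatment B, Partial: 111×115/279 = 45.7527
  Treatment B, Failure: 111×104/279 = 41.3763
  Treatment C, Success: 78×60/279 = 16.7742
  Treatment C, Partial: 78×115/279 = 32.1505
  Treatment C, Failure: 78×104/279 = 29.0753
Contributions (O − E)²/E:
  (15 − 19.3548)²/19.3548 = 0.9798
  (40 − 37.0968)²/37.0968 = 0.2272
  (35 − 33.5484)²/33.5484 = 0.0628
  (34 − 23.8710)²/23.8710 = 4.2980
  (38 − 45.7527)²/45.7527 = 1.3137
  (39 − 41.3763)²/41.3763 = 0.1365
  (11 − 16.7742)²/16.7742 = 1.9877
  (37 − 32.1505)²/32.1505 = 0.7315
  (30 − 29.0753)²/29.0753 = 0.0294
χ² = 0.9798 + 0.2272 + 0.0628 + 4.2980 + 1.3137 + 0.1365 + 1.9877 + 0.7315 + 0.0294 = 9.767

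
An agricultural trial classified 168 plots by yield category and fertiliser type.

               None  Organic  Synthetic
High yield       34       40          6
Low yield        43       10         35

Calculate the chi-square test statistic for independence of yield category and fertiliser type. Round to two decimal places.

39.27

Row totals: 80, 88. Column totals: 77, 50, 41. Grand total N = 168.
Expected counts (row total × column total / N):
  High yield, None: 80×77/168 = 36.667
  High yield, Organic: 80×50/168 = 23.810
  High yield, Synthetic: 80×41/168 = 19.524
  Low yield, None: 88×77/168 = 40.333
  Low yield, Organic: 88×50/168 = 26.190
  Low yield, Synthetic: 88×41/168 = 21.476
Contributions (O − E)²/E:
  (34 − 36.667)²/36.667 = 0.1940
  (40 − 23.810)²/23.810 = 11.0087
  (6 − 19.524)²/19.524 = 9.3679
  (43 − 40.333)²/40.333 = 0.1764
  (10 − 26.190)²/26.190 = 10.0083
  (35 − 21.476)²/21.476 = 8.5164
χ² = 0.1940 + 11.0087 + 9.3679 + 0.1764 + 10.0083 + 8.5164 = 39.27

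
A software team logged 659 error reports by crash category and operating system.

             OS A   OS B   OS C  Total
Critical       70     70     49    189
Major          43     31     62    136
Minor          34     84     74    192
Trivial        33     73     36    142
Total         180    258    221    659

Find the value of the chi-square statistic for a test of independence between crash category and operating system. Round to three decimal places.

Grand total N = 659.
Expected counts (row total × column total / N):
  Critical, OS A: 189×180/659 = 51.6237
  Critical, OS B: 189×258/659 = 73.9939
  Critical, OS C: 189×221/659 = 63.3824
  Major, OS A: 136×180/659 = 37.1472
  Major, OS B: 136×258/659 = 53.2443
  Major, OS C: 136×221/659 = 45.6085
  Minor, OS A: 192×180/659 = 52.4431
  Minor, OS B: 192×258/659 = 75.1684
  Minor, OS C: 192×221/659 = 64.3885
  Trivial, OS A: 142×180/659 = 38.7860
  Trivial, OS B: 142×258/659 = 55.5933
  Trivial, OS C: 142×221/659 = 47.6206
Contributions (O − E)²/E:
  (70 − 51.6237)²/51.6237 = 6.5413
  (70 − 73.9939)²/73.9939 = 0.2156
  (49 − 63.3824)²/63.3824 = 3.2636
  (43 − 37.1472)²/37.1472 = 0.9221
  (31 − 53.2443)²/53.2443 = 9.2932
  (62 − 45.6085)²/45.6085 = 5.8910
  (34 − 52.4431)²/52.4431 = 6.4860
  (84 − 75.1684)²/75.1684 = 1.0376
  (74 − 64.3885)²/64.3885 = 1.4347
  (33 − 38.7860)²/38.7860 = 0.8631
  (73 − 55.5933)²/55.5933 = 5.4502
  (36 − 47.6206)²/47.6206 = 2.8357
χ² = 6.5413 + 0.2156 + 3.2636 + 0.9221 + 9.2932 + 5.8910 + 6.4860 + 1.0376 + 1.4347 + 0.8631 + 5.4502 + 2.8357 = 44.234

44.234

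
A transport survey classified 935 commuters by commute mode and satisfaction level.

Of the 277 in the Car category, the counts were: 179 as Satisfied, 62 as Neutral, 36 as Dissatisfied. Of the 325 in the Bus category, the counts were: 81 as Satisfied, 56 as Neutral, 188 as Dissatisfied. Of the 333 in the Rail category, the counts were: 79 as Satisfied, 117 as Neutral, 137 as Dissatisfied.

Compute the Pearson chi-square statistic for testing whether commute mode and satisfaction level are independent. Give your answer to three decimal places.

Row totals: 277, 325, 333. Column totals: 339, 235, 361. Grand total N = 935.
Expected counts (row total × column total / N):
  Car, Satisfied: 277×339/935 = 100.4310
  Car, Neutral: 277×235/935 = 69.6203
  Car, Dissatisfied: 277×361/935 = 106.9487
  Bus, Satisfied: 325×339/935 = 117.8342
  Bus, Neutral: 325×235/935 = 81.6845
  Bus, Dissatisfied: 325×361/935 = 125.4813
  Rail, Satisfied: 333×339/935 = 120.7348
  Rail, Neutral: 333×235/935 = 83.6952
  Rail, Dissatisfied: 333×361/935 = 128.5701
Contributions (O − E)²/E:
  (179 − 100.4310)²/100.4310 = 61.4660
  (62 − 69.6203)²/69.6203 = 0.8341
  (36 − 106.9487)²/106.9487 = 47.0667
  (81 − 117.8342)²/117.8342 = 11.5141
  (56 − 81.6845)²/81.6845 = 8.0761
  (188 − 125.4813)²/125.4813 = 31.1488
  (79 − 120.7348)²/120.7348 = 14.4266
  (117 − 83.6952)²/83.6952 = 13.2530
  (137 − 128.5701)²/128.5701 = 0.5527
χ² = 61.4660 + 0.8341 + 47.0667 + 11.5141 + 8.0761 + 31.1488 + 14.4266 + 13.2530 + 0.5527 = 188.338

188.338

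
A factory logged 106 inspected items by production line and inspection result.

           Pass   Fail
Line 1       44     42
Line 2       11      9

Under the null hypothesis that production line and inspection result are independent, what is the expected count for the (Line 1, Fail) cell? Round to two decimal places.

41.38

Row total (Line 1) = 86; column total (Fail) = 51; grand total N = 106.
Expected count = (row total × column total) / N = 86 × 51 / 106 = 41.38.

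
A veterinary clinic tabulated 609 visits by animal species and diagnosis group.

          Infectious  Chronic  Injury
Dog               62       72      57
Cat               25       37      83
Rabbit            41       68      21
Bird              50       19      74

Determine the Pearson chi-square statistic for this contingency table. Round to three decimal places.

85.923

Row totals: 191, 145, 130, 143. Column totals: 178, 196, 235. Grand total N = 609.
Expected counts (row total × column total / N):
  Dog, Infectious: 191×178/609 = 55.8259
  Dog, Chronic: 191×196/609 = 61.4713
  Dog, Injury: 191×235/609 = 73.7028
  Cat, Infectious: 145×178/609 = 42.3810
  Cat, Chronic: 145×196/609 = 46.6667
  Cat, Injury: 145×235/609 = 55.9524
  Rabbit, Infectious: 130×178/609 = 37.9967
  Rabbit, Chronic: 130×196/609 = 41.8391
  Rabbit, Injury: 130×235/609 = 50.1642
  Bird, Infectious: 143×178/609 = 41.7964
  Bird, Chronic: 143×196/609 = 46.0230
  Bird, Injury: 143×235/609 = 55.1806
Contributions (O − E)²/E:
  (62 − 55.8259)²/55.8259 = 0.6828
  (72 − 61.4713)²/61.4713 = 1.8033
  (57 − 73.7028)²/73.7028 = 3.7853
  (25 − 42.3810)²/42.3810 = 7.1282
  (37 − 46.6667)²/46.6667 = 2.0024
  (83 − 55.9524)²/55.9524 = 13.0749
  (41 − 37.9967)²/37.9967 = 0.2374
  (68 − 41.8391)²/41.8391 = 16.3577
  (21 − 50.1642)²/50.1642 = 16.9553
  (50 − 41.7964)²/41.7964 = 1.6102
  (19 − 46.0230)²/46.0230 = 15.8669
  (74 − 55.1806)²/55.1806 = 6.4184
χ² = 0.6828 + 1.8033 + 3.7853 + 7.1282 + 2.0024 + 13.0749 + 0.2374 + 16.3577 + 16.9553 + 1.6102 + 15.8669 + 6.4184 = 85.923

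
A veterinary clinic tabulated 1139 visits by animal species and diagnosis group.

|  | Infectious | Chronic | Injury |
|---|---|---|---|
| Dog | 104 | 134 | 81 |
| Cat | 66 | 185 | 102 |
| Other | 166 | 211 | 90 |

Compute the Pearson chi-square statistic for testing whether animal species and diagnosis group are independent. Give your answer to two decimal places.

Row totals: 319, 353, 467. Column totals: 336, 530, 273. Grand total N = 1139.
Expected counts (row total × column total / N):
  Dog, Infectious: 319×336/1139 = 94.1036
  Dog, Chronic: 319×530/1139 = 148.4372
  Dog, Injury: 319×273/1139 = 76.4592
  Cat, Infectious: 353×336/1139 = 104.1335
  Cat, Chronic: 353×530/1139 = 164.2581
  Cat, Injury: 353×273/1139 = 84.6084
  Other, Infectious: 467×336/1139 = 137.7629
  Other, Chronic: 467×530/1139 = 217.3047
  Other, Injury: 467×273/1139 = 111.9324
Contributions (O − E)²/E:
  (104 − 94.1036)²/94.1036 = 1.0408
  (134 − 148.4372)²/148.4372 = 1.4042
  (81 − 76.4592)²/76.4592 = 0.2697
  (66 − 104.1335)²/104.1335 = 13.9644
  (185 − 164.2581)²/164.2581 = 2.6192
  (102 − 84.6084)²/84.6084 = 3.5749
  (166 − 137.7629)²/137.7629 = 5.7877
  (211 − 217.3047)²/217.3047 = 0.1829
  (90 − 111.9324)²/111.9324 = 4.2975
χ² = 1.0408 + 1.4042 + 0.2697 + 13.9644 + 2.6192 + 3.5749 + 5.7877 + 0.1829 + 4.2975 = 33.14

33.14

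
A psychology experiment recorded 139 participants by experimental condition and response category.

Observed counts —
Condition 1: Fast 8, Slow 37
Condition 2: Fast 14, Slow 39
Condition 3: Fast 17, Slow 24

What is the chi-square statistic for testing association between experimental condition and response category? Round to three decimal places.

Row totals: 45, 53, 41. Column totals: 39, 100. Grand total N = 139.
Expected counts (row total × column total / N):
  Condition 1, Fast: 45×39/139 = 12.6259
  Condition 1, Slow: 45×100/139 = 32.3741
  Condition 2, Fast: 53×39/139 = 14.8705
  Condition 2, Slow: 53×100/139 = 38.1295
  Condition 3, Fast: 41×39/139 = 11.5036
  Condition 3, Slow: 41×100/139 = 29.4964
Contributions (O − E)²/E:
  (8 − 12.6259)²/12.6259 = 1.6948
  (37 − 32.3741)²/32.3741 = 0.6610
  (14 − 14.8705)²/14.8705 = 0.0510
  (39 − 38.1295)²/38.1295 = 0.0199
  (17 − 11.5036)²/11.5036 = 2.6262
  (24 − 29.4964)²/29.4964 = 1.0242
χ² = 1.6948 + 0.6610 + 0.0510 + 0.0199 + 2.6262 + 1.0242 = 6.077

6.077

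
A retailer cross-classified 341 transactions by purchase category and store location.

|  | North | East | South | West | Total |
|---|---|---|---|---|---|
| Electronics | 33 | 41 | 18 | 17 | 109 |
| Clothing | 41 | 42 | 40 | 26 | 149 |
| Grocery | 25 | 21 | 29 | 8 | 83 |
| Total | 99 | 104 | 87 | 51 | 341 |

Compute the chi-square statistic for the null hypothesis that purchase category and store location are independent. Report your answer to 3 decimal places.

Grand total N = 341.
Expected counts (row total × column total / N):
  Electronics, North: 109×99/341 = 31.64516
  Electronics, East: 109×104/341 = 33.24340
  Electronics, South: 109×87/341 = 27.80938
  Electronics, West: 109×51/341 = 16.30205
  Clothing, North: 149×99/341 = 43.25806
  Clothing, East: 149×104/341 = 45.44282
  Clothing, South: 149×87/341 = 38.01466
  Clothing, West: 149×51/341 = 22.28446
  Grocery, North: 83×99/341 = 24.09677
  Grocery, East: 83×104/341 = 25.31378
  Grocery, South: 83×87/341 = 21.17595
  Grocery, West: 83×51/341 = 12.41349
Contributions (O − E)²/E:
  (33 − 31.64516)²/31.64516 = 0.0580
  (41 − 33.24340)²/33.24340 = 1.8098
  (18 − 27.80938)²/27.80938 = 3.4601
  (17 − 16.30205)²/16.30205 = 0.0299
  (41 − 43.25806)²/43.25806 = 0.1179
  (42 − 45.44282)²/45.44282 = 0.2608
  (40 − 38.01466)²/38.01466 = 0.1037
  (26 − 22.28446)²/22.28446 = 0.6195
  (25 − 24.09677)²/24.09677 = 0.0339
  (21 − 25.31378)²/25.31378 = 0.7351
  (29 − 21.17595)²/21.17595 = 2.8908
  (8 − 12.41349)²/12.41349 = 1.5692
χ² = 0.0580 + 1.8098 + 3.4601 + 0.0299 + 0.1179 + 0.2608 + 0.1037 + 0.6195 + 0.0339 + 0.7351 + 2.8908 + 1.5692 = 11.689

11.689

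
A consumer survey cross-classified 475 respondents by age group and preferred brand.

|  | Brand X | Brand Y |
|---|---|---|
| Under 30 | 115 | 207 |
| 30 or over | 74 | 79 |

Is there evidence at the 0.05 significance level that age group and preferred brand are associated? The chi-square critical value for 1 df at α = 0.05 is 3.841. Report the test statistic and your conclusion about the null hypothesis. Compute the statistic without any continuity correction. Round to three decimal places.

6.930; reject H₀

Row totals: 322, 153. Column totals: 189, 286. Grand total N = 475.
Expected counts (row total × column total / N):
  Under 30, Brand X: 322×189/475 = 128.1221
  Under 30, Brand Y: 322×286/475 = 193.8779
  30 or over, Brand X: 153×189/475 = 60.8779
  30 or over, Brand Y: 153×286/475 = 92.1221
Contributions (O − E)²/E:
  (115 − 128.1221)²/128.1221 = 1.3439
  (207 − 193.8779)²/193.8779 = 0.8881
  (74 − 60.8779)²/60.8779 = 2.8284
  (79 − 92.1221)²/92.1221 = 1.8691
χ² = 1.3439 + 0.8881 + 2.8284 + 1.8691 = 6.930
df = (2−1)(2−1) = 1. Since 6.930 > 3.841, reject the null hypothesis of independence at α = 0.05.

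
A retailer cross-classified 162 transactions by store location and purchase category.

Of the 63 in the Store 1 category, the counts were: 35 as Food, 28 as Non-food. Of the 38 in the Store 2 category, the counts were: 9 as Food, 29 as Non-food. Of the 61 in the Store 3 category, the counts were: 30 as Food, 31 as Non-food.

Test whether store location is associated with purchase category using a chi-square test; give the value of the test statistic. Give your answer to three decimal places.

Row totals: 63, 38, 61. Column totals: 74, 88. Grand total N = 162.
Expected counts (row total × column total / N):
  Store 1, Food: 63×74/162 = 28.7778
  Store 1, Non-food: 63×88/162 = 34.2222
  Store 2, Food: 38×74/162 = 17.3580
  Store 2, Non-food: 38×88/162 = 20.6420
  Store 3, Food: 61×74/162 = 27.8642
  Store 3, Non-food: 61×88/162 = 33.1358
Contributions (O − E)²/E:
  (35 − 28.7778)²/28.7778 = 1.3453
  (28 − 34.2222)²/34.2222 = 1.1313
  (9 − 17.3580)²/17.3580 = 4.0244
  (29 − 20.6420)²/20.6420 = 3.3842
  (30 − 27.8642)²/27.8642 = 0.1637
  (31 − 33.1358)²/33.1358 = 0.1377
χ² = 1.3453 + 1.1313 + 4.0244 + 3.3842 + 0.1637 + 0.1377 = 10.187

10.187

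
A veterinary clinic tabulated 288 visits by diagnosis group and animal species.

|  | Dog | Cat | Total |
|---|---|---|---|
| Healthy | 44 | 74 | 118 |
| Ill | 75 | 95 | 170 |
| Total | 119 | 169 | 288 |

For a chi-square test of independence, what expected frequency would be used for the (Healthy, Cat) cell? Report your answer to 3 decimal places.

69.243

Row total (Healthy) = 118; column total (Cat) = 169; grand total N = 288.
Expected count = (row total × column total) / N = 118 × 169 / 288 = 69.243.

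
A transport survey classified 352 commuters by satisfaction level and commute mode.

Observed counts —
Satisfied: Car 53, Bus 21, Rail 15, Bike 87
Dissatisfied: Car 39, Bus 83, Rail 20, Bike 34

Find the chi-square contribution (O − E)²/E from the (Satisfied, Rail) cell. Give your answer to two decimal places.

0.36

Row total (Satisfied) = 176; column total (Rail) = 35; N = 352.
Expected count E = 176 × 35 / 352 = 17.500.
Contribution = (O − E)²/E = (15 − 17.500)² / 17.500 = 0.36.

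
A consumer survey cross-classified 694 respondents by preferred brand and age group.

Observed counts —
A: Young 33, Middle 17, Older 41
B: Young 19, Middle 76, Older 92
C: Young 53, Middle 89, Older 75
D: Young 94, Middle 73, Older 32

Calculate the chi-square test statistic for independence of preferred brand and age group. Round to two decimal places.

93.53

Row totals: 91, 187, 217, 199. Column totals: 199, 255, 240. Grand total N = 694.
Expected counts (row total × column total / N):
  A, Young: 91×199/694 = 26.0937
  A, Middle: 91×255/694 = 33.4366
  A, Older: 91×240/694 = 31.4697
  B, Young: 187×199/694 = 53.6210
  B, Middle: 187×255/694 = 68.7104
  B, Older: 187×240/694 = 64.6686
  C, Young: 217×199/694 = 62.2233
  C, Middle: 217×255/694 = 79.7334
  C, Older: 217×240/694 = 75.0432
  D, Young: 199×199/694 = 57.0620
  D, Middle: 199×255/694 = 73.1196
  D, Older: 199×240/694 = 68.8184
Contributions (O − E)²/E:
  (33 − 26.0937)²/26.0937 = 1.8279
  (17 − 33.4366)²/33.4366 = 8.0798
  (41 − 31.4697)²/31.4697 = 2.8862
  (19 − 53.6210)²/53.6210 = 22.3534
  (76 − 68.7104)²/68.7104 = 0.7734
  (92 − 64.6686)²/64.6686 = 11.5513
  (53 − 62.2233)²/62.2233 = 1.3672
  (89 − 79.7334)²/79.7334 = 1.0770
  (75 − 75.0432)²/75.0432 = 0.0000
  (94 − 57.0620)²/57.0620 = 23.9111
  (73 − 73.1196)²/73.1196 = 0.0002
  (32 − 68.8184)²/68.8184 = 19.6981
χ² = 1.8279 + 8.0798 + 2.8862 + 22.3534 + 0.7734 + 11.5513 + 1.3672 + 1.0770 + 0.0000 + 23.9111 + 0.0002 + 19.6981 = 93.53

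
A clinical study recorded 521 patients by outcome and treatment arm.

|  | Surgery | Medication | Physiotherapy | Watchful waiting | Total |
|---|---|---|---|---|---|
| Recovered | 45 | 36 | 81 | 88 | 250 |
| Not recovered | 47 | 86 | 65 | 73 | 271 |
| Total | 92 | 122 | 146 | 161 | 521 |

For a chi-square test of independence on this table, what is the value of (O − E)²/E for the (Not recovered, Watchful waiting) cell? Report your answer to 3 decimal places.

Row total (Not recovered) = 271; column total (Watchful waiting) = 161; N = 521.
Expected count E = 271 × 161 / 521 = 83.74472.
Contribution = (O − E)²/E = (73 − 83.74472)² / 83.74472 = 1.379.

1.379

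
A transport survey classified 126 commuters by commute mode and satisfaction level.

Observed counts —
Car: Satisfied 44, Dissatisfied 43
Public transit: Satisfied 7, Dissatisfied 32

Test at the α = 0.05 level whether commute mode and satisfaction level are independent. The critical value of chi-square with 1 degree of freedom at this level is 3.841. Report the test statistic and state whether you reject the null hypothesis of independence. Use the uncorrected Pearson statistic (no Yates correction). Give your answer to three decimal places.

11.897; reject H₀

Row totals: 87, 39. Column totals: 51, 75. Grand total N = 126.
Expected counts (row total × column total / N):
  Car, Satisfied: 87×51/126 = 35.2143
  Car, Dissatisfied: 87×75/126 = 51.7857
  Public transit, Satisfied: 39×51/126 = 15.7857
  Public transit, Dissatisfied: 39×75/126 = 23.2143
Contributions (O − E)²/E:
  (44 − 35.2143)²/35.2143 = 2.1920
  (43 − 51.7857)²/51.7857 = 1.4905
  (7 − 15.7857)²/15.7857 = 4.8898
  (32 − 23.2143)²/23.2143 = 3.3250
χ² = 2.1920 + 1.4905 + 4.8898 + 3.3250 = 11.897
df = (2−1)(2−1) = 1. Since 11.897 > 3.841, reject the null hypothesis of independence at α = 0.05.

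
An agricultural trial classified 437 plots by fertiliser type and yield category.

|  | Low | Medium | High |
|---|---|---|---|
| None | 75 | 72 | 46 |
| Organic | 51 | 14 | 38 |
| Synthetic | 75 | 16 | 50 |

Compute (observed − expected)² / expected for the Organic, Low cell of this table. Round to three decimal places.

0.277

Row total (Organic) = 103; column total (Low) = 201; N = 437.
Expected count E = 103 × 201 / 437 = 47.3753.
Contribution = (O − E)²/E = (51 − 47.3753)² / 47.3753 = 0.277.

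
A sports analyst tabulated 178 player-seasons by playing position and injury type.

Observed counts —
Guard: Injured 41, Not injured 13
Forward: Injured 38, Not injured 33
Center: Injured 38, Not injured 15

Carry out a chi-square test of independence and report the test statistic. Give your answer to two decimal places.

8.03

Row totals: 54, 71, 53. Column totals: 117, 61. Grand total N = 178.
Expected counts (row total × column total / N):
  Guard, Injured: 54×117/178 = 35.494
  Guard, Not injured: 54×61/178 = 18.506
  Forward, Injured: 71×117/178 = 46.669
  Forward, Not injured: 71×61/178 = 24.331
  Center, Injured: 53×117/178 = 34.837
  Center, Not injured: 53×61/178 = 18.163
Contributions (O − E)²/E:
  (41 − 35.494)²/35.494 = 0.8541
  (13 − 18.506)²/18.506 = 1.6382
  (38 − 46.669)²/46.669 = 1.6103
  (33 − 24.331)²/24.331 = 3.0887
  (38 − 34.837)²/34.837 = 0.2872
  (15 − 18.163)²/18.163 = 0.5508
χ² = 0.8541 + 1.6382 + 1.6103 + 3.0887 + 0.2872 + 0.5508 = 8.03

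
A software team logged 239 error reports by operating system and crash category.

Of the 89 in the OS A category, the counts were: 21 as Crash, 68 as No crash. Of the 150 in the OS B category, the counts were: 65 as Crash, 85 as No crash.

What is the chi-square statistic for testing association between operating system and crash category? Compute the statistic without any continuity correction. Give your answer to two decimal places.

Row totals: 89, 150. Column totals: 86, 153. Grand total N = 239.
Expected counts (row total × column total / N):
  OS A, Crash: 89×86/239 = 32.025
  OS A, No crash: 89×153/239 = 56.975
  OS B, Crash: 150×86/239 = 53.975
  OS B, No crash: 150×153/239 = 96.025
Contributions (O − E)²/E:
  (21 − 32.025)²/32.025 = 3.7955
  (68 − 56.975)²/56.975 = 2.1334
  (65 − 53.975)²/53.975 = 2.2520
  (85 − 96.025)²/96.025 = 1.2658
χ² = 3.7955 + 2.1334 + 2.2520 + 1.2658 = 9.45

9.45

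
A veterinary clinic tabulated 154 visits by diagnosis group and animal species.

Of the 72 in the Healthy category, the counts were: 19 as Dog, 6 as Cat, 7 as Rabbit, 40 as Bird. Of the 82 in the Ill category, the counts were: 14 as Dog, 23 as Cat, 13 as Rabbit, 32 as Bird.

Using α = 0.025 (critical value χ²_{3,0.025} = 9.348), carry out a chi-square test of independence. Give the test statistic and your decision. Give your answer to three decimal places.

12.817; reject H₀

Row totals: 72, 82. Column totals: 33, 29, 20, 72. Grand total N = 154.
Expected counts (row total × column total / N):
  Healthy, Dog: 72×33/154 = 15.4286
  Healthy, Cat: 72×29/154 = 13.5584
  Healthy, Rabbit: 72×20/154 = 9.3506
  Healthy, Bird: 72×72/154 = 33.6623
  Ill, Dog: 82×33/154 = 17.5714
  Ill, Cat: 82×29/154 = 15.4416
  Ill, Rabbit: 82×20/154 = 10.6494
  Ill, Bird: 82×72/154 = 38.3377
Contributions (O − E)²/E:
  (19 − 15.4286)²/15.4286 = 0.8267
  (6 − 13.5584)²/13.5584 = 4.2136
  (7 − 9.3506)²/9.3506 = 0.5909
  (40 − 33.6623)²/33.6623 = 1.1932
  (14 − 17.5714)²/17.5714 = 0.7259
  (23 − 15.4416)²/15.4416 = 3.6997
  (13 − 10.6494)²/10.6494 = 0.5188
  (32 − 38.3377)²/38.3377 = 1.0477
χ² = 0.8267 + 4.2136 + 0.5909 + 1.1932 + 0.7259 + 3.6997 + 0.5188 + 1.0477 = 12.817
df = (2−1)(4−1) = 3. Since 12.817 > 9.348, reject the null hypothesis of independence at α = 0.025.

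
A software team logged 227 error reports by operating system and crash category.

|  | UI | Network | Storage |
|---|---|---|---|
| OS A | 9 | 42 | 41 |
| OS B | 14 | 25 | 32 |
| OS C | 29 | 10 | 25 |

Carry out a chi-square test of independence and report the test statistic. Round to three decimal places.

Row totals: 92, 71, 64. Column totals: 52, 77, 98. Grand total N = 227.
Expected counts (row total × column total / N):
  OS A, UI: 92×52/227 = 21.07489
  OS A, Network: 92×77/227 = 31.20705
  OS A, Storage: 92×98/227 = 39.71806
  OS B, UI: 71×52/227 = 16.26432
  OS B, Network: 71×77/227 = 24.08370
  OS B, Storage: 71×98/227 = 30.65198
  OS C, UI: 64×52/227 = 14.66079
  OS C, Network: 64×77/227 = 21.70925
  OS C, Storage: 64×98/227 = 27.62996
Contributions (O − E)²/E:
  (9 − 21.07489)²/21.07489 = 6.9183
  (42 − 31.20705)²/31.20705 = 3.7327
  (41 − 39.71806)²/39.71806 = 0.0414
  (14 − 16.26432)²/16.26432 = 0.3152
  (25 − 24.08370)²/24.08370 = 0.0349
  (32 − 30.65198)²/30.65198 = 0.0593
  (29 − 14.66079)²/14.66079 = 14.0247
  (10 − 21.70925)²/21.70925 = 6.3156
  (25 − 27.62996)²/27.62996 = 0.2503
χ² = 6.9183 + 3.7327 + 0.0414 + 0.3152 + 0.0349 + 0.0593 + 14.0247 + 6.3156 + 0.2503 = 31.692

31.692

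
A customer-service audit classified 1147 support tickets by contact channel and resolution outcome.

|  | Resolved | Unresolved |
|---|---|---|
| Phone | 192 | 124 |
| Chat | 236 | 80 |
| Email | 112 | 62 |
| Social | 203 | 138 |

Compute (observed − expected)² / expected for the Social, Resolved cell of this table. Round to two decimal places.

Row total (Social) = 341; column total (Resolved) = 743; N = 1147.
Expected count E = 341 × 743 / 1147 = 220.892.
Contribution = (O − E)²/E = (203 − 220.892)² / 220.892 = 1.45.

1.45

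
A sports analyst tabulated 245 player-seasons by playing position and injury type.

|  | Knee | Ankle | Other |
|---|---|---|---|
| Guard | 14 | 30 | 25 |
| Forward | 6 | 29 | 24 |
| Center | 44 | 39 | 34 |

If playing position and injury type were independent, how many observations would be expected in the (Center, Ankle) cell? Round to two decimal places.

Row total (Center) = 117; column total (Ankle) = 98; grand total N = 245.
Expected count = (row total × column total) / N = 117 × 98 / 245 = 46.80.

46.80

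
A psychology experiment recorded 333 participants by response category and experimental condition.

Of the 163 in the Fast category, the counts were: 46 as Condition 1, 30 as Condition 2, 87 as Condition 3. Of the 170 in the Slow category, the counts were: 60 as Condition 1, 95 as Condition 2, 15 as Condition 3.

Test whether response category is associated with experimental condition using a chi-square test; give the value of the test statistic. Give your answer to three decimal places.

86.364

Row totals: 163, 170. Column totals: 106, 125, 102. Grand total N = 333.
Expected counts (row total × column total / N):
  Fast, Condition 1: 163×106/333 = 51.88589
  Fast, Condition 2: 163×125/333 = 61.18619
  Fast, Condition 3: 163×102/333 = 49.92793
  Slow, Condition 1: 170×106/333 = 54.11411
  Slow, Condition 2: 170×125/333 = 63.81381
  Slow, Condition 3: 170×102/333 = 52.07207
Contributions (O − E)²/E:
  (46 − 51.88589)²/51.88589 = 0.6677
  (30 − 61.18619)²/61.18619 = 15.8954
  (87 − 49.92793)²/49.92793 = 27.5264
  (60 − 54.11411)²/54.11411 = 0.6402
  (95 − 63.81381)²/63.81381 = 15.2409
  (15 − 52.07207)²/52.07207 = 26.3930
χ² = 0.6677 + 15.8954 + 27.5264 + 0.6402 + 15.2409 + 26.3930 = 86.364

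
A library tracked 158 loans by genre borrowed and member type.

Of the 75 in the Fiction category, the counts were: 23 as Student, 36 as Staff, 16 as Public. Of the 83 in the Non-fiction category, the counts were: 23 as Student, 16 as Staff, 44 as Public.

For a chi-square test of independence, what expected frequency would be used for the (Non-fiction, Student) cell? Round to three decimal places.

24.165

Row total (Non-fiction) = 83; column total (Student) = 46; grand total N = 158.
Expected count = (row total × column total) / N = 83 × 46 / 158 = 24.165.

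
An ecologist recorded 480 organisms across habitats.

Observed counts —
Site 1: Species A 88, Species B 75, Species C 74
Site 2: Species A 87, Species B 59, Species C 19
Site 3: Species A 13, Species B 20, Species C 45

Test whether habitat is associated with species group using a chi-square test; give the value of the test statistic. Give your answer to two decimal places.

60.07

Row totals: 237, 165, 78. Column totals: 188, 154, 138. Grand total N = 480.
Expected counts (row total × column total / N):
  Site 1, Species A: 237×188/480 = 92.8250
  Site 1, Species B: 237×154/480 = 76.0375
  Site 1, Species C: 237×138/480 = 68.1375
  Site 2, Species A: 165×188/480 = 64.6250
  Site 2, Species B: 165×154/480 = 52.9375
  Site 2, Species C: 165×138/480 = 47.4375
  Site 3, Species A: 78×188/480 = 30.5500
  Site 3, Species B: 78×154/480 = 25.0250
  Site 3, Species C: 78×138/480 = 22.4250
Contributions (O − E)²/E:
  (88 − 92.8250)²/92.8250 = 0.2508
  (75 − 76.0375)²/76.0375 = 0.0142
  (74 − 68.1375)²/68.1375 = 0.5044
  (87 − 64.6250)²/64.6250 = 7.7469
  (59 − 52.9375)²/52.9375 = 0.6943
  (19 − 47.4375)²/47.4375 = 17.0475
  (13 − 30.5500)²/30.5500 = 10.0819
  (20 − 25.0250)²/25.0250 = 1.0090
  (45 − 22.4250)²/22.4250 = 22.7260
χ² = 0.2508 + 0.0142 + 0.5044 + 7.7469 + 0.6943 + 17.0475 + 10.0819 + 1.0090 + 22.7260 = 60.07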